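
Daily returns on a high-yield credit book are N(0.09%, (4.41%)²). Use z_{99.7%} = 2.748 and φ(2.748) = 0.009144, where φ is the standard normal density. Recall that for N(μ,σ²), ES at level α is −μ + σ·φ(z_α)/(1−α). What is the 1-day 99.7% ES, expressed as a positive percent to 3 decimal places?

Tail multiplier: φ(z)/(1−α) = 0.009144 / 0.003 = 3.048.
ES = −(0.09%) + 4.41% × 3.048 = 13.352%.

13.352%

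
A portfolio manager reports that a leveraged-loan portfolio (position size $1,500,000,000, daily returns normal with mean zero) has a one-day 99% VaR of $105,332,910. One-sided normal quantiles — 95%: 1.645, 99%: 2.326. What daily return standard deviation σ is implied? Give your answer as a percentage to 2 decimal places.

3.02%

VaR as a fraction: $105,332,910 / $1,500,000,000 = 7.022%.
σ = VaR / z = 7.022% / 2.326 = 3.019%.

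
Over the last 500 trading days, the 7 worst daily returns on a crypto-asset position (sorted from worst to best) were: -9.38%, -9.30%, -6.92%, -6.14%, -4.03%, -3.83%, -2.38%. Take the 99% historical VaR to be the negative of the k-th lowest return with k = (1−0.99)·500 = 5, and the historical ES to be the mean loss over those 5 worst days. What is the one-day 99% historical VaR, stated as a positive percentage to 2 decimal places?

k = 5; the 5th lowest return is -4.03%, so VaR = 4.03%.

4.03%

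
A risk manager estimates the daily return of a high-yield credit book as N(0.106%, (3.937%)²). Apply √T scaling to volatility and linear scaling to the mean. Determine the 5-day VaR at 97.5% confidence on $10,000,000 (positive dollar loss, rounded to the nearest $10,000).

$1,670,000

At 97.5%, z = 1.960.
σ_{5d} = 3.937% × √5 = 8.803%; μ_{5d} = 5 × 0.106% = 0.530%.
VaR = −(0.530%) + 1.960 × 8.803% = 16.724%.
On $10,000,000: 0.16724 × $10,000,000 = $1,672,400.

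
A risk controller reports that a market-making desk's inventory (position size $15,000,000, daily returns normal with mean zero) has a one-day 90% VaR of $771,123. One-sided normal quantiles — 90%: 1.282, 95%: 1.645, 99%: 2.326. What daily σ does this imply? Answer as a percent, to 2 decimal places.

4.01%

VaR as a fraction: $771,123 / $15,000,000 = 5.141%.
σ = VaR / z = 5.141% / 1.282 = 4.010%.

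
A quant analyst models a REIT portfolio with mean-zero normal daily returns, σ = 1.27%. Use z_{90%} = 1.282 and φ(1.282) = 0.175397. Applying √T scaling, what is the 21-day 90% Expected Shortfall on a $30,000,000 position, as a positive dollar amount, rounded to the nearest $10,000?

σ_{21d} = 1.27% × √21 = 5.820%.
ES multiplier = φ(z)/(1−α) = 0.175397/0.1 = 1.754.
ES = 5.820% × 1.754 = 10.208%; on $30,000,000: $3,062,400.

$3,060,000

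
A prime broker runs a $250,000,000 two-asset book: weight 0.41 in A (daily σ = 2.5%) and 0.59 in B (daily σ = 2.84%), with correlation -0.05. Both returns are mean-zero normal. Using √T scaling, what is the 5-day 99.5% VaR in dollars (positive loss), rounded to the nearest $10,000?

σ_p = √(0.41²·2.5² + 0.59²·2.84² + 2·-0.05·0.41·0.59·2.5·2.84) = 1.920%.
σ_{5d} = 1.920% × √5 = 4.293%.
z(99.5%) = 2.576.
VaR = 2.576 × 4.293% = 11.059%; on $250,000,000 that is $27,647,500.

$27,650,000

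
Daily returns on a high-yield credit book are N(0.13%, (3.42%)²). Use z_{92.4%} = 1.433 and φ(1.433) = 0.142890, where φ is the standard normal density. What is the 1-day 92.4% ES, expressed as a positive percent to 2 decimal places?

6.30%

Tail multiplier: φ(z)/(1−α) = 0.142890 / 0.076 = 1.880.
ES = −(0.13%) + 3.42% × 1.880 = 6.300%.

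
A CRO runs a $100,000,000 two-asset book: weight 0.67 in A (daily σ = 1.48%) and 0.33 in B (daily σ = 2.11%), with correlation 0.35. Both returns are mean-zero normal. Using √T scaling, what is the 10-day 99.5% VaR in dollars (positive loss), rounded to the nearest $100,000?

σ_p = √(0.67²·1.48² + 0.33²·2.11² + 2·0.35·0.67·0.33·1.48·2.11) = 1.397%.
σ_{10d} = 1.397% × √10 = 4.418%.
z(99.5%) = 2.576.
VaR = 2.576 × 4.418% = 11.381%; on $100,000,000 that is $11,381,000.

$11,400,000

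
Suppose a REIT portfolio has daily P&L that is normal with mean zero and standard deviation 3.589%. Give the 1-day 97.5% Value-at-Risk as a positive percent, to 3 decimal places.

7.034%

At 97.5% one-sided, z = 1.960.
VaR = z·σ = 1.960 × 3.589% = 7.034%.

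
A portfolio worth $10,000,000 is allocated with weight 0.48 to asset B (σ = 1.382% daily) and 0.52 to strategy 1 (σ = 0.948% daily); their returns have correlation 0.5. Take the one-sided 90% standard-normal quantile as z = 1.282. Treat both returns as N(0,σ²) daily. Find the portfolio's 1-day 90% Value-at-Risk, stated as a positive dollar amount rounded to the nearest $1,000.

σ_p² = 0.48²·1.382² + 0.52²·0.948² + 2·0.5·0.48·0.52·1.382·0.948 = 1.0101 (%²).
σ_p = √1.0101 = 1.005%.
VaR = 1.282 × 1.005% = 1.288%; on $10,000,000 that is $128,800.

$129,000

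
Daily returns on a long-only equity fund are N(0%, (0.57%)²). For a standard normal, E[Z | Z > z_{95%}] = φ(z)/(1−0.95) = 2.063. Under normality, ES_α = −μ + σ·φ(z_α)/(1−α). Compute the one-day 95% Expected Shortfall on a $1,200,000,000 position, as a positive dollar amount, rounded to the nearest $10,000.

ES = 0.57% × 2.063 = 1.176%.
On $1,200,000,000: 0.01176 × $1,200,000,000 = $14,112,000.

$14,110,000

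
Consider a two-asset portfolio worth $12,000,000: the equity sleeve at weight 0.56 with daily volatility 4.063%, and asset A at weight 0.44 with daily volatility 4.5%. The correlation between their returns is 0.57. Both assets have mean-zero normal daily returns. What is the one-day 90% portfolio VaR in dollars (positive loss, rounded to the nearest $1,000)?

σ_p² = 0.56²·4.063² + 0.44²·4.5² + 2·0.57·0.56·0.44·4.063·4.5 = 14.2331 (%²).
σ_p = √14.2331 = 3.773%.
At 90%, z = 1.282.
VaR = 1.282 × 3.773% = 4.837%; on $12,000,000 that is $580,440.

$580,000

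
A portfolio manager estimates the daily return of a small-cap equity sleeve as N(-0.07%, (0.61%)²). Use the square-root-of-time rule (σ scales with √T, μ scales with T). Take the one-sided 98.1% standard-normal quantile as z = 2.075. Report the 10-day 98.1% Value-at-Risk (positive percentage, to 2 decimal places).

σ_{10d} = 0.61% × √10 = 1.929%; μ_{10d} = 10 × -0.07% = -0.700%.
VaR = −(-0.700%) + 2.075 × 1.929% = 4.703%.

4.70%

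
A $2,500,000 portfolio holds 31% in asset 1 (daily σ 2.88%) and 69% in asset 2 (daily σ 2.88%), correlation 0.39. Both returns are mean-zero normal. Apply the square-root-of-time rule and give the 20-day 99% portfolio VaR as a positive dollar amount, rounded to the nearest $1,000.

σ_p = √(0.31²·2.88² + 0.69²·2.88² + 2·0.39·0.31·0.69·2.88·2.88) = 2.476%.
σ_{20d} = 2.476% × √20 = 11.073%.
z(99%) = 2.326.
VaR = 2.326 × 11.073% = 25.756%; on $2,500,000 that is $643,900.

$644,000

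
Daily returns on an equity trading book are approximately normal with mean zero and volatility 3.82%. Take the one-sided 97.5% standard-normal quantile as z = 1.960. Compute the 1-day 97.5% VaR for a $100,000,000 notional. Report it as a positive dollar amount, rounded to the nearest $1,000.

VaR = z·σ = 1.960 × 3.82% = 7.487%.
On $100,000,000: 0.07487 × $100,000,000 = $7,487,000.

$7,487,000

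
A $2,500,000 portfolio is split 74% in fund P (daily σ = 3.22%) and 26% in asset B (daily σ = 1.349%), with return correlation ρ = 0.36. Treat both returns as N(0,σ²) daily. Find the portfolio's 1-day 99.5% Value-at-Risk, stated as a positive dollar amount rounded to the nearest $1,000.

$163,000

σ_p² = 0.74²·3.22² + 0.26²·1.349² + 2·0.36·0.74·0.26·3.22·1.349 = 6.4025 (%²).
σ_p = √6.4025 = 2.530%.
At 99.5%, z = 2.576.
VaR = 2.576 × 2.530% = 6.517%; on $2,500,000 that is $162,925.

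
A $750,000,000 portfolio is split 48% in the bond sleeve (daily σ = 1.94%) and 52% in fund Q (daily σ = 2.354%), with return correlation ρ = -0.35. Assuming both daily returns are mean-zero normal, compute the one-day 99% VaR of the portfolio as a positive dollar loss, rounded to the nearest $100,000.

$21,800,000

σ_p² = 0.48²·1.94² + 0.52²·2.354² + 2·-0.35·0.48·0.52·1.94·2.354 = 1.5676 (%²).
σ_p = √1.5676 = 1.252%.
At 99%, z = 2.326.
VaR = 2.326 × 1.252% = 2.912%; on $750,000,000 that is $21,840,000.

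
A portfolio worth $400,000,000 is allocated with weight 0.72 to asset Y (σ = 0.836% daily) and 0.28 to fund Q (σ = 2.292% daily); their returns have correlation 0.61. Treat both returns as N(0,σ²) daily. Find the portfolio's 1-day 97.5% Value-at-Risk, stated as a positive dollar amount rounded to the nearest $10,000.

σ_p² = 0.72²·0.836² + 0.28²·2.292² + 2·0.61·0.72·0.28·0.836·2.292 = 1.2454 (%²).
σ_p = √1.2454 = 1.116%.
At 97.5%, z = 1.960.
VaR = 1.960 × 1.116% = 2.187%; on $400,000,000 that is $8,748,000.

$8,750,000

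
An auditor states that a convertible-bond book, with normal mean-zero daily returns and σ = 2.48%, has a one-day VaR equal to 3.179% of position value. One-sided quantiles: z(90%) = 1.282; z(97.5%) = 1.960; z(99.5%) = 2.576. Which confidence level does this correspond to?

Implied z = VaR/σ = 3.179 / 2.48 = 1.282.
This matches z(90%) = 1.282.

90%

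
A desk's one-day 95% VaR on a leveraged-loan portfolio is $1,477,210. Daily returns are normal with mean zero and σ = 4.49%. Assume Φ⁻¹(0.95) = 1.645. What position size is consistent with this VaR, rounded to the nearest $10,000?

VaR as a fraction of value: z·σ = 1.645 × 4.49% = 7.38605%.
Position = $1,477,210 / 0.0738605 = $20,000,000.

$20,000,000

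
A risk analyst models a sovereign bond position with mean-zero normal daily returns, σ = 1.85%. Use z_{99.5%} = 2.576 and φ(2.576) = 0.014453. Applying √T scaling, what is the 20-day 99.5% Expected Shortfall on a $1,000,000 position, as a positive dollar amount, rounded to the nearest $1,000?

$239,000

σ_{20d} = 1.85% × √20 = 8.273%.
ES multiplier = φ(z)/(1−α) = 0.014453/0.005 = 2.891.
ES = 8.273% × 2.891 = 23.917%; on $1,000,000: $239,170.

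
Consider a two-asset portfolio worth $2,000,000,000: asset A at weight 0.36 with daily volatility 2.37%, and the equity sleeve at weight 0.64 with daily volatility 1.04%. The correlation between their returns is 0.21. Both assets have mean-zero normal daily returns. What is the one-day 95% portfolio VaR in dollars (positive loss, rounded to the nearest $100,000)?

σ_p² = 0.36²·2.37² + 0.64²·1.04² + 2·0.21·0.36·0.64·2.37·1.04 = 1.4095 (%²).
σ_p = √1.4095 = 1.187%.
At 95%, z = 1.645.
VaR = 1.645 × 1.187% = 1.953%; on $2,000,000,000 that is $39,060,000.

$39,100,000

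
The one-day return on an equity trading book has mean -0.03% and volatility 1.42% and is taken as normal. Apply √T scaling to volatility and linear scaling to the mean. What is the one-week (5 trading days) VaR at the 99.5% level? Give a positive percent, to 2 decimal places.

At 99.5%, z = 2.576.
σ_{5d} = 1.42% × √5 = 3.175%; μ_{5d} = 5 × -0.03% = -0.150%.
VaR = −(-0.150%) + 2.576 × 3.175% = 8.329%.

8.33%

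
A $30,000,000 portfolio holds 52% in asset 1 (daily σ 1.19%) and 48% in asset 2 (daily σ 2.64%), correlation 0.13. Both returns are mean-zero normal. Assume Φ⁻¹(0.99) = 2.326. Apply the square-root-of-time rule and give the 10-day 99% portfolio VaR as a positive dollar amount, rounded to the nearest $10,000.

σ_p = √(0.52²·1.19² + 0.48²·2.64² + 2·0.13·0.52·0.48·1.19·2.64) = 1.481%.
σ_{10d} = 1.481% × √10 = 4.683%.
VaR = 2.326 × 4.683% = 10.893%; on $30,000,000 that is $3,267,900.

$3,270,000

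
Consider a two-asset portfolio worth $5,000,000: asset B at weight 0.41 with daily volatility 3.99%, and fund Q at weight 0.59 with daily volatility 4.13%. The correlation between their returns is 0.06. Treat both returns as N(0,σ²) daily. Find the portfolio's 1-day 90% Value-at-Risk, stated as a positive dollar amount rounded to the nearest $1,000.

$193,000

σ_p² = 0.41²·3.99² + 0.59²·4.13² + 2·0.06·0.41·0.59·3.99·4.13 = 9.0920 (%²).
σ_p = √9.0920 = 3.015%.
At 90%, z = 1.282.
VaR = 1.282 × 3.015% = 3.865%; on $5,000,000 that is $193,250.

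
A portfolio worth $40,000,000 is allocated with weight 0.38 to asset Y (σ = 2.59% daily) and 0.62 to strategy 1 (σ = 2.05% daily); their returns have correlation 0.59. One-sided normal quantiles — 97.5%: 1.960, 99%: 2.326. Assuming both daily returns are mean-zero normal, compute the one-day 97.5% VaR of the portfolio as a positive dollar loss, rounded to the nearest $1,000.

$1,580,000

σ_p² = 0.38²·2.59² + 0.62²·2.05² + 2·0.59·0.38·0.62·2.59·2.05 = 4.0602 (%²).
σ_p = √4.0602 = 2.015%.
VaR = 1.960 × 2.015% = 3.949%; on $40,000,000 that is $1,579,600.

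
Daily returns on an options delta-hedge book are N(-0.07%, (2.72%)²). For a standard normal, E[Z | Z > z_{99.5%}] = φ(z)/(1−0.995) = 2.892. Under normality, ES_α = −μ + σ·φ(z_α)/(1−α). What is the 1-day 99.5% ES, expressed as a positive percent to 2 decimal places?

ES = −(-0.07%) + 2.72% × 2.892 = 7.936%.

7.94%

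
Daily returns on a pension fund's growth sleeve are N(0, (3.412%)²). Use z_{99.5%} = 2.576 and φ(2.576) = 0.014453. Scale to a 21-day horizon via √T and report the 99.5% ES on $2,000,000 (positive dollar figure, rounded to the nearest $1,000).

σ_{21d} = 3.412% × √21 = 15.636%.
ES multiplier = φ(z)/(1−α) = 0.014453/0.005 = 2.891.
ES = 15.636% × 2.891 = 45.204%; on $2,000,000: $904,080.

$904,000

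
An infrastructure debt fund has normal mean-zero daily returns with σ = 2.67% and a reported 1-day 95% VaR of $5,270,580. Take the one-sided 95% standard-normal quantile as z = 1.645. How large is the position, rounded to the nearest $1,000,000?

VaR as a fraction of value: z·σ = 1.645 × 2.67% = 4.39215%.
Position = $5,270,580 / 0.0439215 = $120,000,000.

$120,000,000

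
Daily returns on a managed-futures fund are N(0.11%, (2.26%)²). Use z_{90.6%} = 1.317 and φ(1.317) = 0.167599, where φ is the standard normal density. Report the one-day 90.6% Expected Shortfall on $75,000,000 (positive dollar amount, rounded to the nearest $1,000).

$2,940,000

Tail multiplier: φ(z)/(1−α) = 0.167599 / 0.094 = 1.783.
ES = −(0.11%) + 2.26% × 1.783 = 3.920%.
On $75,000,000: 0.03920 × $75,000,000 = $2,940,000.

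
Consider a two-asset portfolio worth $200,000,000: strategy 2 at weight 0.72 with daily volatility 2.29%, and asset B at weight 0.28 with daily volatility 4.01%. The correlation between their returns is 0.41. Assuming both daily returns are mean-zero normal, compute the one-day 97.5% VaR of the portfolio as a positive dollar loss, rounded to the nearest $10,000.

σ_p² = 0.72²·2.29² + 0.28²·4.01² + 2·0.41·0.72·0.28·2.29·4.01 = 5.4973 (%²).
σ_p = √5.4973 = 2.345%.
At 97.5%, z = 1.960.
VaR = 1.960 × 2.345% = 4.596%; on $200,000,000 that is $9,192,000.

$9,190,000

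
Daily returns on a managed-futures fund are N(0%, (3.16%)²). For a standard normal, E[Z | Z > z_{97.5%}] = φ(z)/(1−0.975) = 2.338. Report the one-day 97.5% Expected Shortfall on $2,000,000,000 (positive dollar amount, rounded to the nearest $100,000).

$147,800,000

ES = 3.16% × 2.338 = 7.388%.
On $2,000,000,000: 0.07388 × $2,000,000,000 = $147,760,000.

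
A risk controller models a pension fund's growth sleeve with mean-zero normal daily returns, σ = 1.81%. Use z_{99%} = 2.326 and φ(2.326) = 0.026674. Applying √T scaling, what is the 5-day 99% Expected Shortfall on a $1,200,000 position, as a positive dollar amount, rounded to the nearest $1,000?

σ_{5d} = 1.81% × √5 = 4.047%.
ES multiplier = φ(z)/(1−α) = 0.026674/0.01 = 2.667.
ES = 4.047% × 2.667 = 10.793%; on $1,200,000: $129,516.

$130,000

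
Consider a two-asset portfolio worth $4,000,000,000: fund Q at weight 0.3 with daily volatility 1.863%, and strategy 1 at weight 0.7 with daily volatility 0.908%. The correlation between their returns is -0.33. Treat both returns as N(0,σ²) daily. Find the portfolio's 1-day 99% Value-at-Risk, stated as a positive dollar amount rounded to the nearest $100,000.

σ_p² = 0.3²·1.863² + 0.7²·0.908² + 2·-0.33·0.3·0.7·1.863·0.908 = 0.4819 (%²).
σ_p = √0.4819 = 0.694%.
At 99%, z = 2.326.
VaR = 2.326 × 0.694% = 1.614%; on $4,000,000,000 that is $64,560,000.

$64,600,000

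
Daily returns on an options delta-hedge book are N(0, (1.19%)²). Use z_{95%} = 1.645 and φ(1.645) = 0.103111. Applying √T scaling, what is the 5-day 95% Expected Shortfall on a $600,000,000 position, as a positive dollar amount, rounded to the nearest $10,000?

σ_{5d} = 1.19% × √5 = 2.661%.
ES multiplier = φ(z)/(1−α) = 0.103111/0.05 = 2.062.
ES = 2.661% × 2.062 = 5.487%; on $600,000,000: $32,922,000.

$32,920,000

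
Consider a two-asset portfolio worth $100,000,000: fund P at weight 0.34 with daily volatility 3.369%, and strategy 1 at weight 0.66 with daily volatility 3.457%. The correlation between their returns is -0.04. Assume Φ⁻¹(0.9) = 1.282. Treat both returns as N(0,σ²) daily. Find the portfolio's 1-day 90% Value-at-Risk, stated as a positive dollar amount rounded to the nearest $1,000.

σ_p² = 0.34²·3.369² + 0.66²·3.457² + 2·-0.04·0.34·0.66·3.369·3.457 = 6.3088 (%²).
σ_p = √6.3088 = 2.512%.
VaR = 1.282 × 2.512% = 3.220%; on $100,000,000 that is $3,220,000.

$3,220,000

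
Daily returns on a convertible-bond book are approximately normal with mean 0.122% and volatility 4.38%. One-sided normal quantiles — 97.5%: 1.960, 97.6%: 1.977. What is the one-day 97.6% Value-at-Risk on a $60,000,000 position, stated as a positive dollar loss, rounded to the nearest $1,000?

$5,122,000

VaR = −μ + z·σ = −(0.122%) + 1.977 × 4.38% = 8.537%.
On $60,000,000: 0.08537 × $60,000,000 = $5,122,200.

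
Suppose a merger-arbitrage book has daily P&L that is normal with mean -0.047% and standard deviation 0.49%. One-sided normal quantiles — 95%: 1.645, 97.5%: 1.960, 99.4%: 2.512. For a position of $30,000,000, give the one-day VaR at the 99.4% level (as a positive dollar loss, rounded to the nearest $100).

$383,400

VaR = −μ + z·σ = −(-0.047%) + 2.512 × 0.49% = 1.278%.
On $30,000,000: 0.01278 × $30,000,000 = $383,400.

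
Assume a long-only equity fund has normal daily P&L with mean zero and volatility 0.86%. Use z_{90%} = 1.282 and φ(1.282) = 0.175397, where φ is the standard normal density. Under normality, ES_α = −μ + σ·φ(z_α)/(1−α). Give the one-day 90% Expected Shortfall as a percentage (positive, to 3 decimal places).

1.508%

Tail multiplier: φ(z)/(1−α) = 0.175397 / 0.1 = 1.754.
ES = 0.86% × 1.754 = 1.508%.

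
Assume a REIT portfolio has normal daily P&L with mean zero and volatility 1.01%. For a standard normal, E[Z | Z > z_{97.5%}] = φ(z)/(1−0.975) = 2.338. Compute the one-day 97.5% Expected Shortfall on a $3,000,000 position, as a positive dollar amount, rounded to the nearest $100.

ES = 1.01% × 2.338 = 2.361%.
On $3,000,000: 0.02361 × $3,000,000 = $70,830.

$70,800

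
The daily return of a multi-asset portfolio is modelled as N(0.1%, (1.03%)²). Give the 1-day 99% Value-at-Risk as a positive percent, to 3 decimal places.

At 99% one-sided, z = 2.326.
VaR = −μ + z·σ = −(0.1%) + 2.326 × 1.03% = 2.296%.

2.296%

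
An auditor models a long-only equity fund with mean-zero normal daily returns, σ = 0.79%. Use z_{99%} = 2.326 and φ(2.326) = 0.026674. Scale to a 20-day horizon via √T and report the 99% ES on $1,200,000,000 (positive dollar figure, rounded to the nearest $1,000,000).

$113,000,000

σ_{20d} = 0.79% × √20 = 3.533%.
ES multiplier = φ(z)/(1−α) = 0.026674/0.01 = 2.667.
ES = 3.533% × 2.667 = 9.423%; on $1,200,000,000: $113,076,000.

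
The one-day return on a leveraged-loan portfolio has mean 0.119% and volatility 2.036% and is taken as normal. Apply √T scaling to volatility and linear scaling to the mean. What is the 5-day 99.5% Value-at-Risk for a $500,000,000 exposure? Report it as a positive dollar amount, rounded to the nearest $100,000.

$55,700,000

At 99.5%, z = 2.576.
σ_{5d} = 2.036% × √5 = 4.553%; μ_{5d} = 5 × 0.119% = 0.595%.
VaR = −(0.595%) + 2.576 × 4.553% = 11.134%.
On $500,000,000: 0.11134 × $500,000,000 = $55,670,000.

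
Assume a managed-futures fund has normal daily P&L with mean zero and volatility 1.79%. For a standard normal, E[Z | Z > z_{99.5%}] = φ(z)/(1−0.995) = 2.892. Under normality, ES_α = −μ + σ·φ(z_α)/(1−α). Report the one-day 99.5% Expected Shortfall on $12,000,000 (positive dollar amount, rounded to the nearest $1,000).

ES = 1.79% × 2.892 = 5.177%.
On $12,000,000: 0.05177 × $12,000,000 = $621,240.

$621,000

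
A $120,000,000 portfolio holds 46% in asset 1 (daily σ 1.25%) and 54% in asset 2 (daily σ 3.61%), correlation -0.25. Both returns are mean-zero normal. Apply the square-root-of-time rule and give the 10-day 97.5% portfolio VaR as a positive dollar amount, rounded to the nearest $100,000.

$14,100,000

σ_p = √(0.46²·1.25² + 0.54²·3.61² + 2·-0.25·0.46·0.54·1.25·3.61) = 1.890%.
σ_{10d} = 1.890% × √10 = 5.977%.
z(97.5%) = 1.960.
VaR = 1.960 × 5.977% = 11.715%; on $120,000,000 that is $14,058,000.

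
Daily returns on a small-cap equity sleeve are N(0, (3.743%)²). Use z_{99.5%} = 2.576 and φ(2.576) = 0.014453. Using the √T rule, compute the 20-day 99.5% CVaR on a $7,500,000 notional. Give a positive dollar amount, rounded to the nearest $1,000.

σ_{20d} = 3.743% × √20 = 16.739%.
ES multiplier = φ(z)/(1−α) = 0.014453/0.005 = 2.891.
ES = 16.739% × 2.891 = 48.392%; on $7,500,000: $3,629,400.

$3,629,000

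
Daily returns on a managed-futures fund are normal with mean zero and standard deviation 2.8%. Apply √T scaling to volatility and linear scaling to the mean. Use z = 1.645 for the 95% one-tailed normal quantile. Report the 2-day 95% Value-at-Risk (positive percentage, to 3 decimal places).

6.514%

σ_{2d} = 2.8% × √2 = 3.960%.
VaR = 1.645 × 3.960% = 6.514%.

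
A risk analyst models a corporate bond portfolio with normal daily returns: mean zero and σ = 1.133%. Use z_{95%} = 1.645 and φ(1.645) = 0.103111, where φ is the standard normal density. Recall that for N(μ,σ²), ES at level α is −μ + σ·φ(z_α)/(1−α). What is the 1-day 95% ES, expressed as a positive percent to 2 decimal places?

2.34%

Tail multiplier: φ(z)/(1−α) = 0.103111 / 0.05 = 2.062.
ES = 1.133% × 2.062 = 2.336%.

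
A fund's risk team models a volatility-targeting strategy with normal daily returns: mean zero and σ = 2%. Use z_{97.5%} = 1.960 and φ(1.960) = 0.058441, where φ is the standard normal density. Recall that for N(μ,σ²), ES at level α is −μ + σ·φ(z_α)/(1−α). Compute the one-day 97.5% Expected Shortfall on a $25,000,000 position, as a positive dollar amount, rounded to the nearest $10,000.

Tail multiplier: φ(z)/(1−α) = 0.058441 / 0.025 = 2.338.
ES = 2% × 2.338 = 4.676%.
On $25,000,000: 0.04676 × $25,000,000 = $1,169,000.

$1,170,000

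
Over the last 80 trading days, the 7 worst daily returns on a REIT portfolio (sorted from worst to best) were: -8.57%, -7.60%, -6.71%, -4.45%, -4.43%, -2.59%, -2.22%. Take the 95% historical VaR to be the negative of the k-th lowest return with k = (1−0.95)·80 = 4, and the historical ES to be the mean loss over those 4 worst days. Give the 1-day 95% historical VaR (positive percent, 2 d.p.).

4.45%

k = 4; the 4th lowest return is -4.45%, so VaR = 4.45%.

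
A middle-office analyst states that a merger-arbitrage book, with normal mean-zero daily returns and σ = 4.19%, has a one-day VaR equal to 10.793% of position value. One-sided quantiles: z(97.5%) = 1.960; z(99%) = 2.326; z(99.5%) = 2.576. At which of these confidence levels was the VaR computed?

Implied z = VaR/σ = 10.793 / 4.19 = 2.576.
This matches z(99.5%) = 2.576.

99.5%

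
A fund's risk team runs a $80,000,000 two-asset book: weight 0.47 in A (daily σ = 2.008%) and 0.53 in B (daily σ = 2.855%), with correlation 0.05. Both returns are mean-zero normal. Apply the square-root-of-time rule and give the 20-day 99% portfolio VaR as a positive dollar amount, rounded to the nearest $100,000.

$15,200,000

σ_p = √(0.47²·2.008² + 0.53²·2.855² + 2·0.05·0.47·0.53·2.008·2.855) = 1.823%.
σ_{20d} = 1.823% × √20 = 8.153%.
z(99%) = 2.326.
VaR = 2.326 × 8.153% = 18.964%; on $80,000,000 that is $15,171,200.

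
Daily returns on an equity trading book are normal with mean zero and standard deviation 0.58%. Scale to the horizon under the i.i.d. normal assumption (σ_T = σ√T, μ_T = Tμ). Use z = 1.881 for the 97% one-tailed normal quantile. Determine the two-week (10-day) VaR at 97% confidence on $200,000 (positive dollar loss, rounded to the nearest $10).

σ_{10d} = 0.58% × √10 = 1.834%.
VaR = 1.881 × 1.834% = 3.450%.
On $200,000: 0.03450 × $200,000 = $6,900.

$6,900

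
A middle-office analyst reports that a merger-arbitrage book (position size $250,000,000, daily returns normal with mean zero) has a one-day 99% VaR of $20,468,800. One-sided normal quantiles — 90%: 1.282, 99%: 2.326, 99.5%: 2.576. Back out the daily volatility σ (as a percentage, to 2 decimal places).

VaR as a fraction: $20,468,800 / $250,000,000 = 8.188%.
σ = VaR / z = 8.188% / 2.326 = 3.520%.

3.52%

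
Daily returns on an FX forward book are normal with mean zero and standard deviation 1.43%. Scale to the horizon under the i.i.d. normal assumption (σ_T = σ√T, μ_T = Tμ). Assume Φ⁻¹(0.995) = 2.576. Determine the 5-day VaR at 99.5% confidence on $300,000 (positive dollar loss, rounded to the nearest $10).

σ_{5d} = 1.43% × √5 = 3.198%.
VaR = 2.576 × 3.198% = 8.238%.
On $300,000: 0.08238 × $300,000 = $24,714.

$24,710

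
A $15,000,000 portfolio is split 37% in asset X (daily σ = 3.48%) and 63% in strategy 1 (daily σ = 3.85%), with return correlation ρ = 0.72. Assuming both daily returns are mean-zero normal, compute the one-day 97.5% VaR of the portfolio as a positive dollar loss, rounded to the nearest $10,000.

σ_p² = 0.37²·3.48² + 0.63²·3.85² + 2·0.72·0.37·0.63·3.48·3.85 = 12.0382 (%²).
σ_p = √12.0382 = 3.470%.
At 97.5%, z = 1.960.
VaR = 1.960 × 3.470% = 6.801%; on $15,000,000 that is $1,020,150.

$1,020,000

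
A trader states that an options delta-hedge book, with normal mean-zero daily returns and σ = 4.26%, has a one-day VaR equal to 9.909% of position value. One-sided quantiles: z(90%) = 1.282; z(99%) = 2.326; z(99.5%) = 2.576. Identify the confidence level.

Implied z = VaR/σ = 9.909 / 4.26 = 2.326.
This matches z(99%) = 2.326.

99%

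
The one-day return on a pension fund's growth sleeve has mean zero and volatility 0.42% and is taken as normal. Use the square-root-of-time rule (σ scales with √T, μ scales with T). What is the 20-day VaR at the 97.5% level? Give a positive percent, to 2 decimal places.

3.68%

At 97.5%, z = 1.960.
σ_{20d} = 0.42% × √20 = 1.878%.
VaR = 1.960 × 1.878% = 3.681%.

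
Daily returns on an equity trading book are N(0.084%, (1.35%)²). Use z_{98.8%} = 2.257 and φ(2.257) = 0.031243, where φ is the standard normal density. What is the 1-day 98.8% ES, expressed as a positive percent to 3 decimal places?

3.431%

Tail multiplier: φ(z)/(1−α) = 0.031243 / 0.012 = 2.604.
ES = −(0.084%) + 1.35% × 2.604 = 3.431%.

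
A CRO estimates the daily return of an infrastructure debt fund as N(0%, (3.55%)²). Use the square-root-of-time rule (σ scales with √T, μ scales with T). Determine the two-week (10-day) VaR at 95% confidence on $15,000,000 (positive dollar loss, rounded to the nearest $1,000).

At 95%, z = 1.645.
σ_{10d} = 3.55% × √10 = 11.226%.
VaR = 1.645 × 11.226% = 18.467%.
On $15,000,000: 0.18467 × $15,000,000 = $2,770,050.

$2,770,000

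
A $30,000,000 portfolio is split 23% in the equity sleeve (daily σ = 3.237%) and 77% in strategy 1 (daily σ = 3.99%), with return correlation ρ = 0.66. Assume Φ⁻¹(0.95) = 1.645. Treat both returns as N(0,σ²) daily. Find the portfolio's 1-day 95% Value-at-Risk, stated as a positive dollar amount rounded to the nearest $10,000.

$1,780,000

σ_p² = 0.23²·3.237² + 0.77²·3.99² + 2·0.66·0.23·0.77·3.237·3.99 = 13.0126 (%²).
σ_p = √13.0126 = 3.607%.
VaR = 1.645 × 3.607% = 5.934%; on $30,000,000 that is $1,780,200.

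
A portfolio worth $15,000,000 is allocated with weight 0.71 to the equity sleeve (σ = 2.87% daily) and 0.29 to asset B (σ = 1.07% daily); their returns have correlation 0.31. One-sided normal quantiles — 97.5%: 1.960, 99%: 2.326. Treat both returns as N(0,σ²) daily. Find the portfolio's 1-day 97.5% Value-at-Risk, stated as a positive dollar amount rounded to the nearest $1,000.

σ_p² = 0.71²·2.87² + 0.29²·1.07² + 2·0.31·0.71·0.29·2.87·1.07 = 4.6405 (%²).
σ_p = √4.6405 = 2.154%.
VaR = 1.960 × 2.154% = 4.222%; on $15,000,000 that is $633,300.

$633,000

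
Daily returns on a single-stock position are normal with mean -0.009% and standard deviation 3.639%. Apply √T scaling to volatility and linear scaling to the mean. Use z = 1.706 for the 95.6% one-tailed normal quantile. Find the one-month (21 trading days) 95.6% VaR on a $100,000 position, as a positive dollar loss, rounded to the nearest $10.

σ_{21d} = 3.639% × √21 = 16.676%; μ_{21d} = 21 × -0.009% = -0.189%.
VaR = −(-0.189%) + 1.706 × 16.676% = 28.638%.
On $100,000: 0.28638 × $100,000 = $28,638.

$28,640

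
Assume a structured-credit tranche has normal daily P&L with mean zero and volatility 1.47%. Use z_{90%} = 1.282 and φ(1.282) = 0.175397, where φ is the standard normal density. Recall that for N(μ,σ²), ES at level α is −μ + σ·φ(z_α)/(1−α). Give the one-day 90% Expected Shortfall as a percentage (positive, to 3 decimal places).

2.578%

Tail multiplier: φ(z)/(1−α) = 0.175397 / 0.1 = 1.754.
ES = 1.47% × 1.754 = 2.578%.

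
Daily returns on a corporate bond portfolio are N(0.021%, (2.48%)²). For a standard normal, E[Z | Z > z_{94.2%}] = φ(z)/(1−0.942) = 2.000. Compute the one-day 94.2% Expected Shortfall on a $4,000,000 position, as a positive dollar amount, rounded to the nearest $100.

ES = −(0.021%) + 2.48% × 2.000 = 4.939%.
On $4,000,000: 0.04939 × $4,000,000 = $197,560.

$197,600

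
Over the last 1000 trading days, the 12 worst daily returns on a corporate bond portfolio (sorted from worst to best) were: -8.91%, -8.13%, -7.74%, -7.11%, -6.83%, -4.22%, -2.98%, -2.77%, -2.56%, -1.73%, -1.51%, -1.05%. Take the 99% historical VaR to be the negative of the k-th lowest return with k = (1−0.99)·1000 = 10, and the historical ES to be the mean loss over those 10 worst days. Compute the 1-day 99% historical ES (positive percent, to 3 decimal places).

The 10 worst returns sum to -52.98%.
ES = −(-52.98%) / 10 = 5.298%.

5.298%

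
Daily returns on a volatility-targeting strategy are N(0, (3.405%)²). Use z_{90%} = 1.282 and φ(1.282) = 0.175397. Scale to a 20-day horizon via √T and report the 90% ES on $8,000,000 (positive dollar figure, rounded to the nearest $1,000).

σ_{20d} = 3.405% × √20 = 15.228%.
ES multiplier = φ(z)/(1−α) = 0.175397/0.1 = 1.754.
ES = 15.228% × 1.754 = 26.710%; on $8,000,000: $2,136,800.

$2,137,000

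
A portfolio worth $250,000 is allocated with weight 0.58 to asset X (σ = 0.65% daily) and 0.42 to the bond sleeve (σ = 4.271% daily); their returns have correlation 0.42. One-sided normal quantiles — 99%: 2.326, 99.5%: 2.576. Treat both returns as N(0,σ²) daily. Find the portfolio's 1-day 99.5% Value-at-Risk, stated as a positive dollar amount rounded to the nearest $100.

$12,800

σ_p² = 0.58²·0.65² + 0.42²·4.271² + 2·0.42·0.58·0.42·0.65·4.271 = 3.9280 (%²).
σ_p = √3.9280 = 1.982%.
VaR = 2.576 × 1.982% = 5.106%; on $250,000 that is $12,765.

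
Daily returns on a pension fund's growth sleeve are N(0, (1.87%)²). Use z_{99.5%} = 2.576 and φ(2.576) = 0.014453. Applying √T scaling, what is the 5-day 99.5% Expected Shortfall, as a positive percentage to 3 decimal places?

σ_{5d} = 1.87% × √5 = 4.181%.
ES multiplier = φ(z)/(1−α) = 0.014453/0.005 = 2.891.
ES = 4.181% × 2.891 = 12.087%.

12.087%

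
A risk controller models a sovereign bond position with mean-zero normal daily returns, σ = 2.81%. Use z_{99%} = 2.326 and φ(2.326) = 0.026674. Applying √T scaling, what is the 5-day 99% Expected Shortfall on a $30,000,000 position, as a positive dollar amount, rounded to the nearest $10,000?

$5,030,000

σ_{5d} = 2.81% × √5 = 6.283%.
ES multiplier = φ(z)/(1−α) = 0.026674/0.01 = 2.667.
ES = 6.283% × 2.667 = 16.757%; on $30,000,000: $5,027,100.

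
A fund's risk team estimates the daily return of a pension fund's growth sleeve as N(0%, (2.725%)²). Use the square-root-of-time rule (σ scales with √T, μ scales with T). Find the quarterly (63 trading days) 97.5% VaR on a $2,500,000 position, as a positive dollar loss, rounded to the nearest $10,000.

At 97.5%, z = 1.960.
σ_{63d} = 2.725% × √63 = 21.629%.
VaR = 1.960 × 21.629% = 42.393%.
On $2,500,000: 0.42393 × $2,500,000 = $1,059,825.

$1,060,000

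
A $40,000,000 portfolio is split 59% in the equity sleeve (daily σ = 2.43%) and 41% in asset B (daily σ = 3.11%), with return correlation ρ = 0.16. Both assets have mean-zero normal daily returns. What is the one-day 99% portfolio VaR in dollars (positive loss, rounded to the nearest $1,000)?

$1,922,000

σ_p² = 0.59²·2.43² + 0.41²·3.11² + 2·0.16·0.59·0.41·2.43·3.11 = 4.2664 (%²).
σ_p = √4.2664 = 2.066%.
At 99%, z = 2.326.
VaR = 2.326 × 2.066% = 4.806%; on $40,000,000 that is $1,922,400.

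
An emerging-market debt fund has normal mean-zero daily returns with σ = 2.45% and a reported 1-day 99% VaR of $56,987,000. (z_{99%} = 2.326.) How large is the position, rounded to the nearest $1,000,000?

VaR as a fraction of value: z·σ = 2.326 × 2.45% = 5.6987%.
Position = $56,987,000 / 0.056987 = $1,000,000,000.

$1,000,000,000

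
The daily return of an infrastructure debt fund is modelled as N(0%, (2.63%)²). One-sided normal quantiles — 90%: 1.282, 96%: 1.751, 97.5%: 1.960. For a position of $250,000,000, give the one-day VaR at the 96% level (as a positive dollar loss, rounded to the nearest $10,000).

$11,510,000

VaR = z·σ = 1.751 × 2.63% = 4.605%.
On $250,000,000: 0.04605 × $250,000,000 = $11,512,500.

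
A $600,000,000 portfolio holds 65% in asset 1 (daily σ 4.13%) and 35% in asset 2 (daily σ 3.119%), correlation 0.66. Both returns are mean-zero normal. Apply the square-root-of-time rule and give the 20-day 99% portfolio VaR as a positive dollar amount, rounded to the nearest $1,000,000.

$219,000,000

σ_p = √(0.65²·4.13² + 0.35²·3.119² + 2·0.66·0.65·0.35·4.13·3.119) = 3.502%.
σ_{20d} = 3.502% × √20 = 15.661%.
z(99%) = 2.326.
VaR = 2.326 × 15.661% = 36.427%; on $600,000,000 that is $218,562,000.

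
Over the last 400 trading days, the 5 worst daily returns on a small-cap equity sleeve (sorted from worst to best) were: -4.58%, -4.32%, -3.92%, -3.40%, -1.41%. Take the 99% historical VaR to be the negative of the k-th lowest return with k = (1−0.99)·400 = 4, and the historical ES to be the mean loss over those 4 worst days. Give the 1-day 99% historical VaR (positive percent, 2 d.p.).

k = 4; the 4th lowest return is -3.40%, so VaR = 3.40%.

3.40%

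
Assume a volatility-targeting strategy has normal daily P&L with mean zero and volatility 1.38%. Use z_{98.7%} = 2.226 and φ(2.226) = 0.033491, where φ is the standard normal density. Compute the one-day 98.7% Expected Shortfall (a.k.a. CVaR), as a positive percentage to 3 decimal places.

3.555%

Tail multiplier: φ(z)/(1−α) = 0.033491 / 0.013 = 2.576.
ES = 1.38% × 2.576 = 3.555%.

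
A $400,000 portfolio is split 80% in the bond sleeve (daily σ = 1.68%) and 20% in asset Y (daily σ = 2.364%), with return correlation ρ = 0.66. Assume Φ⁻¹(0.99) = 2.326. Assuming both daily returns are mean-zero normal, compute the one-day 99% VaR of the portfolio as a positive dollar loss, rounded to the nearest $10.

$15,760

σ_p² = 0.8²·1.68² + 0.2²·2.364² + 2·0.66·0.8·0.2·1.68·2.364 = 2.8687 (%²).
σ_p = √2.8687 = 1.694%.
VaR = 2.326 × 1.694% = 3.940%; on $400,000 that is $15,760.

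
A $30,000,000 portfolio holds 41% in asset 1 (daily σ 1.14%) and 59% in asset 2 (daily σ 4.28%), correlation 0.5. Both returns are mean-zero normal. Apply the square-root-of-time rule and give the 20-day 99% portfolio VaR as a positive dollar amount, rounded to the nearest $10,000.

σ_p = √(0.41²·1.14² + 0.59²·4.28² + 2·0.5·0.41·0.59·1.14·4.28) = 2.788%.
σ_{20d} = 2.788% × √20 = 12.468%.
z(99%) = 2.326.
VaR = 2.326 × 12.468% = 29.001%; on $30,000,000 that is $8,700,300.

$8,700,000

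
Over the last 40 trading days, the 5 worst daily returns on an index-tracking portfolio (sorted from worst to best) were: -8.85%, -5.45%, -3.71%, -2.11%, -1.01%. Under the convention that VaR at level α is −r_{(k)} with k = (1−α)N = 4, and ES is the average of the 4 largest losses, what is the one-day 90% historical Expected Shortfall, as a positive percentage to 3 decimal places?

5.030%

The 4 worst returns sum to -20.12%.
ES = −(-20.12%) / 4 = 5.03% ≈ 5.030%.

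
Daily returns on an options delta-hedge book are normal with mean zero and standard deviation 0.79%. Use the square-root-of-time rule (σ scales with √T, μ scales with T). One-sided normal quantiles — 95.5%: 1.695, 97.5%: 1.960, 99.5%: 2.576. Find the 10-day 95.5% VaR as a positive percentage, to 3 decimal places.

4.234%

σ_{10d} = 0.79% × √10 = 2.498%.
VaR = 1.695 × 2.498% = 4.234%.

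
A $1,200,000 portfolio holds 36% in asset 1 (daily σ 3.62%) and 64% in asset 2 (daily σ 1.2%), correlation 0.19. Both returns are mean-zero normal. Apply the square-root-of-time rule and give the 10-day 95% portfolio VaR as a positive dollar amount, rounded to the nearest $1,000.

$102,000

σ_p = √(0.36²·3.62² + 0.64²·1.2² + 2·0.19·0.36·0.64·3.62·1.2) = 1.634%.
σ_{10d} = 1.634% × √10 = 5.167%.
z(95%) = 1.645.
VaR = 1.645 × 5.167% = 8.500%; on $1,200,000 that is $102,000.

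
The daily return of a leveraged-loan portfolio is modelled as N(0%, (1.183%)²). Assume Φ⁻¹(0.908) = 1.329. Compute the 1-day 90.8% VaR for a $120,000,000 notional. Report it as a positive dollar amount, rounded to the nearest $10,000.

VaR = z·σ = 1.329 × 1.183% = 1.572%.
On $120,000,000: 0.01572 × $120,000,000 = $1,886,400.

$1,890,000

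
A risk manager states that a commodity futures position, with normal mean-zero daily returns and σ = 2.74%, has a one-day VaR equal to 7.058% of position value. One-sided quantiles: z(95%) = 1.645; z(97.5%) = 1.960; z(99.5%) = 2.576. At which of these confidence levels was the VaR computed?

99.5%

Implied z = VaR/σ = 7.058 / 2.74 = 2.576.
This matches z(99.5%) = 2.576.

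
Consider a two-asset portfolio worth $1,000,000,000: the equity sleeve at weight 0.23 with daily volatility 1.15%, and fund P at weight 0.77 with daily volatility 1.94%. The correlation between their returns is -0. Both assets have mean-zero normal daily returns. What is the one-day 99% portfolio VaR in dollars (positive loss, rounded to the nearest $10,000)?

$35,290,000

σ_p² = 0.23²·1.15² + 0.77²·1.94² + 2·-0·0.23·0.77·1.15·1.94 = 2.3014 (%²).
σ_p = √2.3014 = 1.517%.
At 99%, z = 2.326.
VaR = 2.326 × 1.517% = 3.529%; on $1,000,000,000 that is $35,290,000.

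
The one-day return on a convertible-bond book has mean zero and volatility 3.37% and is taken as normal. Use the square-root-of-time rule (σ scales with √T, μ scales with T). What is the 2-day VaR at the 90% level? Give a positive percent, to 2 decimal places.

At 90%, z = 1.282.
σ_{2d} = 3.37% × √2 = 4.766%.
VaR = 1.282 × 4.766% = 6.110%.

6.11%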